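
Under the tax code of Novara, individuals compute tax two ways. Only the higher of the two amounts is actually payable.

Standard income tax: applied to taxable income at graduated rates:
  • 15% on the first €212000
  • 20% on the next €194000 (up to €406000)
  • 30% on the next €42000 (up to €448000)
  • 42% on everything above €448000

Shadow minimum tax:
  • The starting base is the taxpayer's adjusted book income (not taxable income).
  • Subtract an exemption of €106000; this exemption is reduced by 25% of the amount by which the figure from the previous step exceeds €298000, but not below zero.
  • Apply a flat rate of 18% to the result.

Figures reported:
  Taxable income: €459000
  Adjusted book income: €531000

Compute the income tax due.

Shadow minimum tax:
  Base (adjusted book income): €531000
  Exemption: €106000 − 25% × (€531000 − €298000) = €106000 − €58250 = €47750
  Base: €531000 − €47750 = €483250
  €483250 × 18% = €86985

Standard income tax:
  €212000 × 15% = €31800
  €194000 × 20% = €38800
  €42000 × 30% = €12600
  €11000 × 42% = €4620
  → €87820

€87820 > €86985, so the standard income tax governs.

€87820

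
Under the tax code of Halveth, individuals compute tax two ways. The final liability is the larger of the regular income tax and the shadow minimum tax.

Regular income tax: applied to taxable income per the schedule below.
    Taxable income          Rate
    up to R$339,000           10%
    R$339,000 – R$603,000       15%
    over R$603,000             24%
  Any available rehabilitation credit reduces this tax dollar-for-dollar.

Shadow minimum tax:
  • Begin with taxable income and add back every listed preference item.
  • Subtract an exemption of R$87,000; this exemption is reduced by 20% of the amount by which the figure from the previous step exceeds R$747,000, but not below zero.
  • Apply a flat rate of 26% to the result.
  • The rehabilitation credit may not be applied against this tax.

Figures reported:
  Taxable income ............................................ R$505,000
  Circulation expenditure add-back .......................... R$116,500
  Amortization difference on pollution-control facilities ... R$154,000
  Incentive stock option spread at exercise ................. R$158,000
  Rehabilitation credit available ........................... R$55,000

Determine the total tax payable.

Shadow minimum tax:
  Adjusted income: R$505,000 + R$116,500 + R$154,000 + R$158,000 = R$933,500
  Exemption: R$87,000 − 20% × (R$933,500 − R$747,000) = R$87,000 − R$37,300 = R$49,700
  Base: R$933,500 − R$49,700 = R$883,800
  R$883,800 × 26% = R$229,788

Regular income tax:
  R$339,000 × 10% = R$33,900
  R$166,000 × 15% = R$24,900
  → R$58,800
  Less rehabilitation credit R$55,000 → R$3,800

R$229,788 > R$3,800, so the shadow minimum tax is the binding amount.

R$229,788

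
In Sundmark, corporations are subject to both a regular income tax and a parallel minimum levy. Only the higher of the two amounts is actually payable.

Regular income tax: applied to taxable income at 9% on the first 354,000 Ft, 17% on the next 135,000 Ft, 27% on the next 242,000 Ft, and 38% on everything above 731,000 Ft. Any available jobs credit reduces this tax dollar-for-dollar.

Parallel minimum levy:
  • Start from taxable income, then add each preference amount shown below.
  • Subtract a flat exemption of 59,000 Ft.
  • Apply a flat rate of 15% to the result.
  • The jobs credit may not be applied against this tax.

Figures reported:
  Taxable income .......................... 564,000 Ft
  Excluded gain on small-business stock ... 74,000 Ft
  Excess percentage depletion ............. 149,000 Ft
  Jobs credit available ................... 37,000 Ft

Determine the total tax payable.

Parallel minimum levy:
  Adjusted income: 564,000 Ft + 74,000 Ft + 149,000 Ft = 787,000 Ft
  Less exemption 59,000 Ft → base 728,000 Ft
  728,000 Ft × 15% = 109,200 Ft

Regular income tax:
  354,000 Ft × 9% = 31,860 Ft
  135,000 Ft × 17% = 22,950 Ft
  75,000 Ft × 27% = 20,250 Ft
  → 75,060 Ft
  Less jobs credit 37,000 Ft → 38,060 Ft

109,200 Ft > 38,060 Ft, so the parallel minimum levy is the binding amount.

109,200 Ft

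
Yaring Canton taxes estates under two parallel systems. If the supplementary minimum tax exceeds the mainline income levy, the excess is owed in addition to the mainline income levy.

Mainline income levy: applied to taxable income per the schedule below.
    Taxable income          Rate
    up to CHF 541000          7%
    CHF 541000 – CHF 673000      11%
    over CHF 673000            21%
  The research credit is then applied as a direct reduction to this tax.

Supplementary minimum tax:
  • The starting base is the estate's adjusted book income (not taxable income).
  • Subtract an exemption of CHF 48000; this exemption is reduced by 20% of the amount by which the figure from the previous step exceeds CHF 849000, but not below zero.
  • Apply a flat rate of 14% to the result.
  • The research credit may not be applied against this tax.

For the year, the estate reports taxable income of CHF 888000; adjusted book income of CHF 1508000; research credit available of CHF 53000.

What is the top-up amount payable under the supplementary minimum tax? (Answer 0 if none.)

Mainline income levy:
  CHF 541000 × 7% = CHF 37870
  CHF 132000 × 11% = CHF 14520
  CHF 215000 × 21% = CHF 45150
  → CHF 97540
  Less research credit CHF 53000 → CHF 44540

Supplementary minimum tax:
  Base (adjusted book income): CHF 1508000
  Exemption: 20% × (CHF 1508000 − CHF 849000) = CHF 131800 ≥ CHF 48000, so the exemption is fully phased out
  Base: CHF 1508000 − CHF 0 = CHF 1508000
  CHF 1508000 × 14% = CHF 211120

Excess of supplementary minimum tax over mainline income levy: CHF 211120 − CHF 44540 = CHF 166580.

CHF 166580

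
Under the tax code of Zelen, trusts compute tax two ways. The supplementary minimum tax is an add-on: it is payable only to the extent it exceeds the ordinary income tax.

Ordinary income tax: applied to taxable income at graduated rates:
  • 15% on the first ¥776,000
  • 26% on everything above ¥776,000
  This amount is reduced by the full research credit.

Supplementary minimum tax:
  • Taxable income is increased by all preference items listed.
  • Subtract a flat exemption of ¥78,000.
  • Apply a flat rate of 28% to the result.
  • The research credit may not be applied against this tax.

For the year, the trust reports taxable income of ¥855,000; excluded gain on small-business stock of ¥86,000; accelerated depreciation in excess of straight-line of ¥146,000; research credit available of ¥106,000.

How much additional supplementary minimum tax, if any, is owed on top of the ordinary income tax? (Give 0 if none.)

¥251,580

Ordinary income tax:
  ¥776,000 × 15% = ¥116,400
  ¥79,000 × 26% = ¥20,540
  → ¥136,940
  Less research credit ¥106,000 → ¥30,940

Supplementary minimum tax:
  Adjusted income: ¥855,000 + ¥86,000 + ¥146,000 = ¥1,087,000
  Less exemption ¥78,000 → base ¥1,009,000
  ¥1,009,000 × 28% = ¥282,520

Excess of supplementary minimum tax over ordinary income tax: ¥282,520 − ¥30,940 = ¥251,580.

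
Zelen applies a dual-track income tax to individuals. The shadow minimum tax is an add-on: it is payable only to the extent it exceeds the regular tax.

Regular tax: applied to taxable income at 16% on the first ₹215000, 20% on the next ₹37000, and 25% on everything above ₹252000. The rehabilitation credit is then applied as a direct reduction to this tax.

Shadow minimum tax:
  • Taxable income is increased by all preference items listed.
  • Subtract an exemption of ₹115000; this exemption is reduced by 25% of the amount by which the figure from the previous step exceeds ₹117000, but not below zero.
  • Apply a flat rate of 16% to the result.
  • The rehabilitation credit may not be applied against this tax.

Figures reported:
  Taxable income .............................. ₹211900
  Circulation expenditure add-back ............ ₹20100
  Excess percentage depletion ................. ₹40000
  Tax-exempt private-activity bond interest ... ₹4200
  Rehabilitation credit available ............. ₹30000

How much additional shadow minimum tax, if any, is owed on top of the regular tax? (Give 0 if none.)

₹28256

Regular tax:
  ₹211900 × 16% = ₹33904
  Less rehabilitation credit ₹30000 → ₹3904

Shadow minimum tax:
  Adjusted income: ₹211900 + ₹20100 + ₹40000 + ₹4200 = ₹276200
  Exemption: ₹115000 − 25% × (₹276200 − ₹117000) = ₹115000 − ₹39800 = ₹75200
  Base: ₹276200 − ₹75200 = ₹201000
  ₹201000 × 16% = ₹32160

Excess of shadow minimum tax over regular tax: ₹32160 − ₹3904 = ₹28256.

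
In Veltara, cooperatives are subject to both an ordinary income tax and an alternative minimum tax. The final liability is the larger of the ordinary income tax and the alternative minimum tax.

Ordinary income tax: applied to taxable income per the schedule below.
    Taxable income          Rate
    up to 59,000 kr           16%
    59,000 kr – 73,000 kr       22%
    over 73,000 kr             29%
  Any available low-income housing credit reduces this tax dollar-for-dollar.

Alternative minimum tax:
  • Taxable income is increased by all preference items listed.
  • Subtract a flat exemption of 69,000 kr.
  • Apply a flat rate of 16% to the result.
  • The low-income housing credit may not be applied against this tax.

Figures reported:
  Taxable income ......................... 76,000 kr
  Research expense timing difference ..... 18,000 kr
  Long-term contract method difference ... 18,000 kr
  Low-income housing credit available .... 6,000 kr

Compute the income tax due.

Ordinary income tax:
  59,000 kr × 16% = 9,440 kr
  14,000 kr × 22% = 3,080 kr
  3,000 kr × 29% = 870 kr
  → 13,390 kr
  Less low-income housing credit 6,000 kr → 7,390 kr

Alternative minimum tax:
  Adjusted income: 76,000 kr + 18,000 kr + 18,000 kr = 112,000 kr
  Less exemption 69,000 kr → base 43,000 kr
  43,000 kr × 16% = 6,880 kr

7,390 kr > 6,880 kr, so the ordinary income tax governs.

7,390 kr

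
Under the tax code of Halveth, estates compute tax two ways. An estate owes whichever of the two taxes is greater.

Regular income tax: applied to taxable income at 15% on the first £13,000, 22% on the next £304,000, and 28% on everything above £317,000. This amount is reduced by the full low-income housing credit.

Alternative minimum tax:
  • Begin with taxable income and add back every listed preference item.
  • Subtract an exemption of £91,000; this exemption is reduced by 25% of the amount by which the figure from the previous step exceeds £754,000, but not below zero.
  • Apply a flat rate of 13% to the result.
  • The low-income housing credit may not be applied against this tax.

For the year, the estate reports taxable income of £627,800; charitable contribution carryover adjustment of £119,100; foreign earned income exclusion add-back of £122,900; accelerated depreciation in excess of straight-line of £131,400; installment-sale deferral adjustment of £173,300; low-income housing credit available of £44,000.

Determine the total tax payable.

£152,685

Alternative minimum tax:
  Adjusted income: £627,800 + £119,100 + £122,900 + £131,400 + £173,300 = £1,174,500
  Exemption: 25% × (£1,174,500 − £754,000) = £105,125 ≥ £91,000, so the exemption is fully phased out
  Base: £1,174,500 − £0 = £1,174,500
  £1,174,500 × 13% = £152,685

Regular income tax:
  £13,000 × 15% = £1,950
  £304,000 × 22% = £66,880
  £310,800 × 28% = £87,024
  → £155,854
  Less low-income housing credit £44,000 → £111,854

£152,685 > £111,854, so the alternative minimum tax is the binding amount.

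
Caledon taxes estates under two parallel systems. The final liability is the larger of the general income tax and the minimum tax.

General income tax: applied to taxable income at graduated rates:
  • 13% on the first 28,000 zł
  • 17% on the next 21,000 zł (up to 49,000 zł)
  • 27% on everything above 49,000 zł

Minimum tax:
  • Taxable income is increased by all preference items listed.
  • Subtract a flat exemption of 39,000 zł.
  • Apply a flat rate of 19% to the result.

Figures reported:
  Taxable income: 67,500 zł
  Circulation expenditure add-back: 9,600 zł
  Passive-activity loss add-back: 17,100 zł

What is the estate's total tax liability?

12,205 zł

General income tax:
  28,000 zł × 13% = 3,640 zł
  21,000 zł × 17% = 3,570 zł
  18,500 zł × 27% = 4,995 zł
  → 12,205 zł

Minimum tax:
  Adjusted income: 67,500 zł + 9,600 zł + 17,100 zł = 94,200 zł
  Less exemption 39,000 zł → base 55,200 zł
  55,200 zł × 19% = 10,488 zł

12,205 zł > 10,488 zł, so the general income tax governs.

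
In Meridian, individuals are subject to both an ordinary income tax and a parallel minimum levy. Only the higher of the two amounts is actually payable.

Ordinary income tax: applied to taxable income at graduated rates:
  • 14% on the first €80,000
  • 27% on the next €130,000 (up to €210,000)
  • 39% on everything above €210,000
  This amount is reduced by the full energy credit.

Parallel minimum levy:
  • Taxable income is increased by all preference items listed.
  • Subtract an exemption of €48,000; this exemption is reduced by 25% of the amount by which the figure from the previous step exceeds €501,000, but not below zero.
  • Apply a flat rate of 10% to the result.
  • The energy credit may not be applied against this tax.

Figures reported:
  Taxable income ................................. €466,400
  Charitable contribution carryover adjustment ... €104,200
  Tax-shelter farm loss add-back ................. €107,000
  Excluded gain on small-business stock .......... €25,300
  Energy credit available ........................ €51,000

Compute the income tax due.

€95,296

Parallel minimum levy:
  Adjusted income: €466,400 + €104,200 + €107,000 + €25,300 = €702,900
  Exemption: 25% × (€702,900 − €501,000) = €50,475 ≥ €48,000, so the exemption is fully phased out
  Base: €702,900 − €0 = €702,900
  €702,900 × 10% = €70,290

Ordinary income tax:
  €80,000 × 14% = €11,200
  €130,000 × 27% = €35,100
  €256,400 × 39% = €99,996
  → €146,296
  Less energy credit €51,000 → €95,296

€95,296 > €70,290, so the ordinary income tax governs.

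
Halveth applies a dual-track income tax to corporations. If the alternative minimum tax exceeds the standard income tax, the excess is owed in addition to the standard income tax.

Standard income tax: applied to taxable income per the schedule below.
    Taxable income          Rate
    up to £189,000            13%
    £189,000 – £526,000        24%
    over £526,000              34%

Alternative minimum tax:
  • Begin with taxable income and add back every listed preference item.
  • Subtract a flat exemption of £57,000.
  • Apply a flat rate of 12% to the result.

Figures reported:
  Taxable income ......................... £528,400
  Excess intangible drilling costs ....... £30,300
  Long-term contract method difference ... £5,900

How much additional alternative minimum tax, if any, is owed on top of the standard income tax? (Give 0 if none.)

Standard income tax:
  £189,000 × 13% = £24,570
  £337,000 × 24% = £80,880
  £2,400 × 34% = £816
  → £106,266

Alternative minimum tax:
  Adjusted income: £528,400 + £30,300 + £5,900 = £564,600
  Less exemption £57,000 → base £507,600
  £507,600 × 12% = £60,912

£60,912 ≤ £106,266, so no add-on is due.

£0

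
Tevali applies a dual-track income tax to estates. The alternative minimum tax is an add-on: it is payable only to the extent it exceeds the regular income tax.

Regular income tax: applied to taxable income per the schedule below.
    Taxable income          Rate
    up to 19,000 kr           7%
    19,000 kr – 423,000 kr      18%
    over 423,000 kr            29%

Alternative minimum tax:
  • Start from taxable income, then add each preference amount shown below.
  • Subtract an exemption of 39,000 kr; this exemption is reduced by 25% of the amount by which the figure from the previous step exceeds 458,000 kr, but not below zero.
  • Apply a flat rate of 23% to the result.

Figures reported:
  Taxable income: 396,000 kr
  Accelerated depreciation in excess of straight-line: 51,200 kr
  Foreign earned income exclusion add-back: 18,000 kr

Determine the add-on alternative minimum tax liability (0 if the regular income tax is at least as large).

Regular income tax:
  19,000 kr × 7% = 1,330 kr
  377,000 kr × 18% = 67,860 kr
  → 69,190 kr

Alternative minimum tax:
  Adjusted income: 396,000 kr + 51,200 kr + 18,000 kr = 465,200 kr
  Exemption: 39,000 kr − 25% × (465,200 kr − 458,000 kr) = 39,000 kr − 1,800 kr = 37,200 kr
  Base: 465,200 kr − 37,200 kr = 428,000 kr
  428,000 kr × 23% = 98,440 kr

Excess of alternative minimum tax over regular income tax: 98,440 kr − 69,190 kr = 29,250 kr.

29,250 kr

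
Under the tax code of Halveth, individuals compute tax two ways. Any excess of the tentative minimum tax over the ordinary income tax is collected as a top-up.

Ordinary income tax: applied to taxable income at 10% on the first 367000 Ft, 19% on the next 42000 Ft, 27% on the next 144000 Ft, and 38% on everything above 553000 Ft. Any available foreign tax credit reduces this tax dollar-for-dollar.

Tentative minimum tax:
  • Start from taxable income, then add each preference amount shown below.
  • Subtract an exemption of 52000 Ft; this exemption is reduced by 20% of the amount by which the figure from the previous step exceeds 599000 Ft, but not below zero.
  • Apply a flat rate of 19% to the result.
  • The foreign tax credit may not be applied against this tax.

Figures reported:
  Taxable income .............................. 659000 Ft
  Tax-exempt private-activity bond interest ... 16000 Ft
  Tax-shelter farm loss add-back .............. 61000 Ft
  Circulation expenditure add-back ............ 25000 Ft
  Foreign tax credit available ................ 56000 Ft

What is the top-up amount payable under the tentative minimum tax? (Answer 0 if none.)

Tentative minimum tax:
  Adjusted income: 659000 Ft + 16000 Ft + 61000 Ft + 25000 Ft = 761000 Ft
  Exemption: 52000 Ft − 20% × (761000 Ft − 599000 Ft) = 52000 Ft − 32400 Ft = 19600 Ft
  Base: 761000 Ft − 19600 Ft = 741400 Ft
  741400 Ft × 19% = 140866 Ft

Ordinary income tax:
  367000 Ft × 10% = 36700 Ft
  42000 Ft × 19% = 7980 Ft
  144000 Ft × 27% = 38880 Ft
  106000 Ft × 38% = 40280 Ft
  → 123840 Ft
  Less foreign tax credit 56000 Ft → 67840 Ft

Excess of tentative minimum tax over ordinary income tax: 140866 Ft − 67840 Ft = 73026 Ft.

73026 Ft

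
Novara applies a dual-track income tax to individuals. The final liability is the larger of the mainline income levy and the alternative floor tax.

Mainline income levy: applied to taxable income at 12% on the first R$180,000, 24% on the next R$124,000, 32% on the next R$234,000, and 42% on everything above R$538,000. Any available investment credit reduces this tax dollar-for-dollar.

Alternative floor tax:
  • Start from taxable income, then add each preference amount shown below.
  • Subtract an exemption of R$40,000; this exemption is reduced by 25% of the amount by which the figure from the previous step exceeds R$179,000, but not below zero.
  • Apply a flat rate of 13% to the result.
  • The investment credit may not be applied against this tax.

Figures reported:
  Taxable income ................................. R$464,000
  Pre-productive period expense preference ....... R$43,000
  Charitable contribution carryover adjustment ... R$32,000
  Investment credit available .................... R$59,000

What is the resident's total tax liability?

R$70,070

Alternative floor tax:
  Adjusted income: R$464,000 + R$43,000 + R$32,000 = R$539,000
  Exemption: 25% × (R$539,000 − R$179,000) = R$90,000 ≥ R$40,000, so the exemption is fully phased out
  Base: R$539,000 − R$0 = R$539,000
  R$539,000 × 13% = R$70,070

Mainline income levy:
  R$180,000 × 12% = R$21,600
  R$124,000 × 24% = R$29,760
  R$160,000 × 32% = R$51,200
  → R$102,560
  Less investment credit R$59,000 → R$43,560

R$70,070 > R$43,560, so the alternative floor tax is the binding amount.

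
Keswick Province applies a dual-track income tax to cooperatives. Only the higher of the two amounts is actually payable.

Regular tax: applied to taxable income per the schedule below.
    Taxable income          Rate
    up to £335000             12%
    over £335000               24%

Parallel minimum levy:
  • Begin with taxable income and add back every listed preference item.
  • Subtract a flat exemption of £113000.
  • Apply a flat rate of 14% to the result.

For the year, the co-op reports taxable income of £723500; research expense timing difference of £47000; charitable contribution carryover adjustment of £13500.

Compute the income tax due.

Regular tax:
  £335000 × 12% = £40200
  £388500 × 24% = £93240
  → £133440

Parallel minimum levy:
  Adjusted income: £723500 + £47000 + £13500 = £784000
  Less exemption £113000 → base £671000
  £671000 × 14% = £93940

£133440 > £93940, so the regular tax governs.

£133440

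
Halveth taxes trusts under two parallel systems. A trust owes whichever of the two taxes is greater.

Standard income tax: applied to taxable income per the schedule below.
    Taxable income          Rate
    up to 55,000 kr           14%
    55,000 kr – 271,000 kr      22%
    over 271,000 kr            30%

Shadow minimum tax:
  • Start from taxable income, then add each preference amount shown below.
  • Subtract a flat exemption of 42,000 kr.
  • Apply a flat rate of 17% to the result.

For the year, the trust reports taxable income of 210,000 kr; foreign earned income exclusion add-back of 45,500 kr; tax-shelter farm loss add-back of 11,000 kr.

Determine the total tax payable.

Standard income tax:
  55,000 kr × 14% = 7,700 kr
  155,000 kr × 22% = 34,100 kr
  → 41,800 kr

Shadow minimum tax:
  Adjusted income: 210,000 kr + 45,500 kr + 11,000 kr = 266,500 kr
  Less exemption 42,000 kr → base 224,500 kr
  224,500 kr × 17% = 38,165 kr

41,800 kr > 38,165 kr, so the standard income tax governs.

41,800 kr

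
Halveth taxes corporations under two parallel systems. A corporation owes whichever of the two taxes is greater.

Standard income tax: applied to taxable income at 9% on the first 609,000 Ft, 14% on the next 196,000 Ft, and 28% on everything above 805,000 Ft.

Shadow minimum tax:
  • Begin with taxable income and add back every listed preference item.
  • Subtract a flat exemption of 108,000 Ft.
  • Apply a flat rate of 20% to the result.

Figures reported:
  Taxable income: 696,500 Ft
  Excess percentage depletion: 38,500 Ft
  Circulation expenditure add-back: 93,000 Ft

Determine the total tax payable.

Standard income tax:
  609,000 Ft × 9% = 54,810 Ft
  87,500 Ft × 14% = 12,250 Ft
  → 67,060 Ft

Shadow minimum tax:
  Adjusted income: 696,500 Ft + 38,500 Ft + 93,000 Ft = 828,000 Ft
  Less exemption 108,000 Ft → base 720,000 Ft
  720,000 Ft × 20% = 144,000 Ft

144,000 Ft > 67,060 Ft, so the shadow minimum tax is the binding amount.

144,000 Ft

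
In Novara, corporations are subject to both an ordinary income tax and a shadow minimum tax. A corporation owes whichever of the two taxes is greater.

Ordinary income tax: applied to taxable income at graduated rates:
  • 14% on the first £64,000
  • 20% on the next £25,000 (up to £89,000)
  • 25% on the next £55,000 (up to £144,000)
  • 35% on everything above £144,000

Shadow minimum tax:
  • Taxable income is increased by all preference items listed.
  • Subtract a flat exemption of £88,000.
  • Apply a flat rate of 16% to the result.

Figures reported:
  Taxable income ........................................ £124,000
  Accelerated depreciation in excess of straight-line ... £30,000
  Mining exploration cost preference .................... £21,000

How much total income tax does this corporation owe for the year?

Shadow minimum tax:
  Adjusted income: £124,000 + £30,000 + £21,000 = £175,000
  Less exemption £88,000 → base £87,000
  £87,000 × 16% = £13,920

Ordinary income tax:
  £64,000 × 14% = £8,960
  £25,000 × 20% = £5,000
  £35,000 × 25% = £8,750
  → £22,710

£22,710 > £13,920, so the ordinary income tax governs.

£22,710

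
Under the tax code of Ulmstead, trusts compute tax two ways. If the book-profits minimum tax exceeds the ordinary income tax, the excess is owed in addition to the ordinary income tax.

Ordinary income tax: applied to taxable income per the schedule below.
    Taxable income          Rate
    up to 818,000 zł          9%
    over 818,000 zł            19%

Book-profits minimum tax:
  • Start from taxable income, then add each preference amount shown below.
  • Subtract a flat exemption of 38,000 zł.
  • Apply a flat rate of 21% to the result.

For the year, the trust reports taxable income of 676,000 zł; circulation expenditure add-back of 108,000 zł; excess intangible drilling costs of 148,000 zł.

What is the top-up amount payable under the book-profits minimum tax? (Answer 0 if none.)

126,900 zł

Ordinary income tax:
  676,000 zł × 9% = 60,840 zł

Book-profits minimum tax:
  Adjusted income: 676,000 zł + 108,000 zł + 148,000 zł = 932,000 zł
  Less exemption 38,000 zł → base 894,000 zł
  894,000 zł × 21% = 187,740 zł

Excess of book-profits minimum tax over ordinary income tax: 187,740 zł − 60,840 zł = 126,900 zł.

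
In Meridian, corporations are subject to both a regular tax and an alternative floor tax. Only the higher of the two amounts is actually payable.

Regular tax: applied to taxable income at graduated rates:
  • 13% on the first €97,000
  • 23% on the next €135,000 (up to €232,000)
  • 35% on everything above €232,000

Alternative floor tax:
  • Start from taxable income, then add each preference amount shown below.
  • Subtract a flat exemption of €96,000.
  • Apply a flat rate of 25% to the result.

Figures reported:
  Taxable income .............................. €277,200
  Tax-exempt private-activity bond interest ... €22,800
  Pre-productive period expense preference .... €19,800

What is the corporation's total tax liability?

€59,480

Alternative floor tax:
  Adjusted income: €277,200 + €22,800 + €19,800 = €319,800
  Less exemption €96,000 → base €223,800
  €223,800 × 25% = €55,950

Regular tax:
  €97,000 × 13% = €12,610
  €135,000 × 23% = €31,050
  €45,200 × 35% = €15,820
  → €59,480

€59,480 > €55,950, so the regular tax governs.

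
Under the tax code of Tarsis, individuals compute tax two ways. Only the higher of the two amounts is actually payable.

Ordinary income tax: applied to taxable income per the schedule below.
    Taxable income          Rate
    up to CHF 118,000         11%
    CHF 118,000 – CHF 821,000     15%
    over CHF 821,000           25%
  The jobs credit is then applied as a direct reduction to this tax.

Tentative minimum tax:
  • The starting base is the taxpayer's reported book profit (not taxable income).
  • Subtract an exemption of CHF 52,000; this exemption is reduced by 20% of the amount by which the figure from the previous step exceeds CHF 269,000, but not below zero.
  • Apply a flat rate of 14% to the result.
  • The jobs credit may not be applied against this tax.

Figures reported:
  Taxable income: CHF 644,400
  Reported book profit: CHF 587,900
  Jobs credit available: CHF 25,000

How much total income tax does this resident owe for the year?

CHF 82,306

Ordinary income tax:
  CHF 118,000 × 11% = CHF 12,980
  CHF 526,400 × 15% = CHF 78,960
  → CHF 91,940
  Less jobs credit CHF 25,000 → CHF 66,940

Tentative minimum tax:
  Base (reported book profit): CHF 587,900
  Exemption: 20% × (CHF 587,900 − CHF 269,000) = CHF 63,780 ≥ CHF 52,000, so the exemption is fully phased out
  Base: CHF 587,900 − CHF 0 = CHF 587,900
  CHF 587,900 × 14% = CHF 82,306

CHF 82,306 > CHF 66,940, so the tentative minimum tax is the binding amount.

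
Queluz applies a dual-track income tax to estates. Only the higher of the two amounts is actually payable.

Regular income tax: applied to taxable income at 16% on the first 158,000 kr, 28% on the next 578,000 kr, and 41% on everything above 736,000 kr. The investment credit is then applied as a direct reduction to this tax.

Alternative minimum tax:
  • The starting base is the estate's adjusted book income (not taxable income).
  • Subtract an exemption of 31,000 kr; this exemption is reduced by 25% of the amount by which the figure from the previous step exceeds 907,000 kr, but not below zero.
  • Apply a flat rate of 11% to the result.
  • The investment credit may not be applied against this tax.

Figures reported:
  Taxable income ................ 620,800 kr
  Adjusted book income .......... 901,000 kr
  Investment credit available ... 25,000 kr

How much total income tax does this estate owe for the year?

Alternative minimum tax:
  Base (adjusted book income): 901,000 kr
  Exemption: 901,000 kr ≤ 907,000 kr, so full 31,000 kr applies
  Base: 901,000 kr − 31,000 kr = 870,000 kr
  870,000 kr × 11% = 95,700 kr

Regular income tax:
  158,000 kr × 16% = 25,280 kr
  462,800 kr × 28% = 129,584 kr
  → 154,864 kr
  Less investment credit 25,000 kr → 129,864 kr

129,864 kr > 95,700 kr, so the regular income tax governs.

129,864 kr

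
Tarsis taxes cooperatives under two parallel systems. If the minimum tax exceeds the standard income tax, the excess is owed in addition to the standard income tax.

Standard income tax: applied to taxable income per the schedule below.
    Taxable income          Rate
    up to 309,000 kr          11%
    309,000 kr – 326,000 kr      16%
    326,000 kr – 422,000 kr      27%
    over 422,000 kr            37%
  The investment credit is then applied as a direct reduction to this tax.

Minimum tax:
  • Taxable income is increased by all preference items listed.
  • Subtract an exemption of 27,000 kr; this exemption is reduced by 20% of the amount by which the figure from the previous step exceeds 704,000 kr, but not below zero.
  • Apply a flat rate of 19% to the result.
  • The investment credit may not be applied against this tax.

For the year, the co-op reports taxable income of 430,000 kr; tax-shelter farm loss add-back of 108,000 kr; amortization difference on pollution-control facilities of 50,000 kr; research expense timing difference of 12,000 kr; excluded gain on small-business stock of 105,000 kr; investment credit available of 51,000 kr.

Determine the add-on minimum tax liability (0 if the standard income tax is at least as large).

114,268 kr

Standard income tax:
  309,000 kr × 11% = 33,990 kr
  17,000 kr × 16% = 2,720 kr
  96,000 kr × 27% = 25,920 kr
  8,000 kr × 37% = 2,960 kr
  → 65,590 kr
  Less investment credit 51,000 kr → 14,590 kr

Minimum tax:
  Adjusted income: 430,000 kr + 108,000 kr + 50,000 kr + 12,000 kr + 105,000 kr = 705,000 kr
  Exemption: 27,000 kr − 20% × (705,000 kr − 704,000 kr) = 27,000 kr − 200 kr = 26,800 kr
  Base: 705,000 kr − 26,800 kr = 678,200 kr
  678,200 kr × 19% = 128,858 kr

Excess of minimum tax over standard income tax: 128,858 kr − 14,590 kr = 114,268 kr.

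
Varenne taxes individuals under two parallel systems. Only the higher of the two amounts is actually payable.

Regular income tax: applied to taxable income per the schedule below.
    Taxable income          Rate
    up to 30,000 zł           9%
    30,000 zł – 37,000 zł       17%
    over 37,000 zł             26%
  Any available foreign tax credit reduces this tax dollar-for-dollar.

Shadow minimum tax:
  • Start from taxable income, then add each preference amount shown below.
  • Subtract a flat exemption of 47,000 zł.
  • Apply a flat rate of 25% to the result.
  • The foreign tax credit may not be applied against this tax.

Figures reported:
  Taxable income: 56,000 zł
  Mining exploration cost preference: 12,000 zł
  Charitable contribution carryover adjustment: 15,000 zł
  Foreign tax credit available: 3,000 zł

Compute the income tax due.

Shadow minimum tax:
  Adjusted income: 56,000 zł + 12,000 zł + 15,000 zł = 83,000 zł
  Less exemption 47,000 zł → base 36,000 zł
  36,000 zł × 25% = 9,000 zł

Regular income tax:
  30,000 zł × 9% = 2,700 zł
  7,000 zł × 17% = 1,190 zł
  19,000 zł × 26% = 4,940 zł
  → 8,830 zł
  Less foreign tax credit 3,000 zł → 5,830 zł

9,000 zł > 5,830 zł, so the shadow minimum tax is the binding amount.

9,000 zł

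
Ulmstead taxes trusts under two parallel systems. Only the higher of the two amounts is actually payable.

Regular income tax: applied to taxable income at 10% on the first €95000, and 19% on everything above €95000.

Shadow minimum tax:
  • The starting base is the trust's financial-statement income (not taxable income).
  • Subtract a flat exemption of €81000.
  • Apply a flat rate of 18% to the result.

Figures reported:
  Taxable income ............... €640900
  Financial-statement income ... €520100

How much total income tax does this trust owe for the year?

Shadow minimum tax:
  Base (financial-statement income): €520100
  Less exemption €81000 → base €439100
  €439100 × 18% = €79038

Regular income tax:
  €95000 × 10% = €9500
  €545900 × 19% = €103721
  → €113221

€113221 > €79038, so the regular income tax governs.

€113221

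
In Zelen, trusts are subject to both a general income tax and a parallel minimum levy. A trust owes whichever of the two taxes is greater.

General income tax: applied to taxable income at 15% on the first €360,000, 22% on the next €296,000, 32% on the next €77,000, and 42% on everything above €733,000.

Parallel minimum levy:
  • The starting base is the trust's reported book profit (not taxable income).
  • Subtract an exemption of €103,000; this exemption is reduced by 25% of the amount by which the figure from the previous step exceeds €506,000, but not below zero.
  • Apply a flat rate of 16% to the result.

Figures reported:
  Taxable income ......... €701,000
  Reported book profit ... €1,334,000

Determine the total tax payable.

€213,440

General income tax:
  €360,000 × 15% = €54,000
  €296,000 × 22% = €65,120
  €45,000 × 32% = €14,400
  → €133,520

Parallel minimum levy:
  Base (reported book profit): €1,334,000
  Exemption: 25% × (€1,334,000 − €506,000) = €207,000 ≥ €103,000, so the exemption is fully phased out
  Base: €1,334,000 − €0 = €1,334,000
  €1,334,000 × 16% = €213,440

€213,440 > €133,520, so the parallel minimum levy is the binding amount.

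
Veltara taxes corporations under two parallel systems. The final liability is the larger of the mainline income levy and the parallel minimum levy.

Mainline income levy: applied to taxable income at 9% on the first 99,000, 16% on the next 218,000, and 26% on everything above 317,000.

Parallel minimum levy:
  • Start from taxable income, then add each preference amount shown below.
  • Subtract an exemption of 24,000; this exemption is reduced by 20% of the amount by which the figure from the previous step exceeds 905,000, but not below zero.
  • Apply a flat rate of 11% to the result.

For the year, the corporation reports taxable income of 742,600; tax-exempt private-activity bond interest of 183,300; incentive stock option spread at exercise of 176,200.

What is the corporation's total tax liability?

154,446

Parallel minimum levy:
  Adjusted income: 742,600 + 183,300 + 176,200 = 1,102,100
  Exemption: 20% × (1,102,100 − 905,000) = 39,420 ≥ 24,000, so the exemption is fully phased out
  Base: 1,102,100 − 0 = 1,102,100
  1,102,100 × 11% = 121,231

Mainline income levy:
  99,000 × 9% = 8,910
  218,000 × 16% = 34,880
  425,600 × 26% = 110,656
  → 154,446

154,446 > 121,231, so the mainline income levy governs.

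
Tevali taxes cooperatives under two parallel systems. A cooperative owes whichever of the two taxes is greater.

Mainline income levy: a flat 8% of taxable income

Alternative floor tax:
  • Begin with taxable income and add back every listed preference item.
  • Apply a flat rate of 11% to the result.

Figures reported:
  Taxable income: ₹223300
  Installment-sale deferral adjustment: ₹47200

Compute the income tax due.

₹29755

Mainline income levy:
  ₹223300 × 8% = ₹17864

Alternative floor tax:
  Adjusted income: ₹223300 + ₹47200 = ₹270500
  ₹270500 × 11% = ₹29755

₹29755 > ₹17864, so the alternative floor tax is the binding amount.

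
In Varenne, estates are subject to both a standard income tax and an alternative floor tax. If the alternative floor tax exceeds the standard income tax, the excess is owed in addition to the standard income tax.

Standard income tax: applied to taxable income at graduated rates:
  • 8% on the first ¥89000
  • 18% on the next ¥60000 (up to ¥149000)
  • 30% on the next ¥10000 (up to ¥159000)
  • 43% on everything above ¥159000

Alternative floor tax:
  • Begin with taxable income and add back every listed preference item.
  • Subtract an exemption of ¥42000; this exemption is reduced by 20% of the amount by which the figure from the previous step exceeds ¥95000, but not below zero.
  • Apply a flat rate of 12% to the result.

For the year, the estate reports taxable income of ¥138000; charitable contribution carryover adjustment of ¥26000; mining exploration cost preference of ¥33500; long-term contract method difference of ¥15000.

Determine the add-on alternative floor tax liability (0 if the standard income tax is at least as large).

¥7340

Alternative floor tax:
  Adjusted income: ¥138000 + ¥26000 + ¥33500 + ¥15000 = ¥212500
  Exemption: ¥42000 − 20% × (¥212500 − ¥95000) = ¥42000 − ¥23500 = ¥18500
  Base: ¥212500 − ¥18500 = ¥194000
  ¥194000 × 12% = ¥23280

Standard income tax:
  ¥89000 × 8% = ¥7120
  ¥49000 × 18% = ¥8820
  → ¥15940

Excess of alternative floor tax over standard income tax: ¥23280 − ¥15940 = ¥7340.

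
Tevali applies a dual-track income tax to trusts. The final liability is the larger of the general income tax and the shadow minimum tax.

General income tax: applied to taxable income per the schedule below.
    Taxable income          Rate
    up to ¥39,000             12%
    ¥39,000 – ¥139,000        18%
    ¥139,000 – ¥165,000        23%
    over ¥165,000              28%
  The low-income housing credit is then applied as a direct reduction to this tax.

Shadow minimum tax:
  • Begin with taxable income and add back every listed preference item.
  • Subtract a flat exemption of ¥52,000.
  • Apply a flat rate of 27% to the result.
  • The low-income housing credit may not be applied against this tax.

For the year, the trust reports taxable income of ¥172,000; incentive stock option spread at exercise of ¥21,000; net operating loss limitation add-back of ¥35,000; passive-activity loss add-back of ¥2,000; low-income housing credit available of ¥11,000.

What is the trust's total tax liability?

¥48,060

Shadow minimum tax:
  Adjusted income: ¥172,000 + ¥21,000 + ¥35,000 + ¥2,000 = ¥230,000
  Less exemption ¥52,000 → base ¥178,000
  ¥178,000 × 27% = ¥48,060

General income tax:
  ¥39,000 × 12% = ¥4,680
  ¥100,000 × 18% = ¥18,000
  ¥26,000 × 23% = ¥5,980
  ¥7,000 × 28% = ¥1,960
  → ¥30,620
  Less low-income housing credit ¥11,000 → ¥19,620

¥48,060 > ¥19,620, so the shadow minimum tax is the binding amount.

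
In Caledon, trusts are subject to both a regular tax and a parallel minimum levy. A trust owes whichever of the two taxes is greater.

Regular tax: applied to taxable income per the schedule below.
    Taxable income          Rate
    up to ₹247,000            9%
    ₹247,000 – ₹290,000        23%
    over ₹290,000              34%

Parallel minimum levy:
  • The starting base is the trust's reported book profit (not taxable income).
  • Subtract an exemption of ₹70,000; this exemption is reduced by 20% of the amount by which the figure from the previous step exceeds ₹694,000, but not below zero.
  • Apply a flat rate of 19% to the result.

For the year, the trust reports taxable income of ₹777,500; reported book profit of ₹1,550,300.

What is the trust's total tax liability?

₹294,557

Parallel minimum levy:
  Base (reported book profit): ₹1,550,300
  Exemption: 20% × (₹1,550,300 − ₹694,000) = ₹171,260 ≥ ₹70,000, so the exemption is fully phased out
  Base: ₹1,550,300 − ₹0 = ₹1,550,300
  ₹1,550,300 × 19% = ₹294,557

Regular tax:
  ₹247,000 × 9% = ₹22,230
  ₹43,000 × 23% = ₹9,890
  ₹487,500 × 34% = ₹165,750
  → ₹197,870

₹294,557 > ₹197,870, so the parallel minimum levy is the binding amount.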